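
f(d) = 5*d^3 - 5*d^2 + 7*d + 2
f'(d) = 15*d^2 - 10*d + 7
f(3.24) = 142.25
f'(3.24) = 132.06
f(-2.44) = -117.48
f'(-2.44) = 120.70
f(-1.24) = -23.90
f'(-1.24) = 42.46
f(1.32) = 14.03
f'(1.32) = 19.94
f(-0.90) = -12.00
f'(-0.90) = 28.15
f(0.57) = 5.29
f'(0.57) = 6.17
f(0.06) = 2.40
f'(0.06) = 6.45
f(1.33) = 14.23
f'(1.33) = 20.23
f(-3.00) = -199.00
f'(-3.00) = 172.00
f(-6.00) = -1300.00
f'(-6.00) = 607.00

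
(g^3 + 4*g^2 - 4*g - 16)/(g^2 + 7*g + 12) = (g^2 - 4)/(g + 3)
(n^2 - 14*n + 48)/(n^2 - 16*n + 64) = (n - 6)/(n - 8)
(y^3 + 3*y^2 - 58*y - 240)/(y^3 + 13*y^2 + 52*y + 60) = (y - 8)/(y + 2)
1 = 1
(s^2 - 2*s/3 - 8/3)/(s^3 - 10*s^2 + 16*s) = (s + 4/3)/(s*(s - 8))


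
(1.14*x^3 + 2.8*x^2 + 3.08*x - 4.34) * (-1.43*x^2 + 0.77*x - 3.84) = -1.6302*x^5 - 3.1262*x^4 - 6.626*x^3 - 2.1742*x^2 - 15.169*x + 16.6656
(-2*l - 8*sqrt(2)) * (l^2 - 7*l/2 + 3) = -2*l^3 - 8*sqrt(2)*l^2 + 7*l^2 - 6*l + 28*sqrt(2)*l - 24*sqrt(2)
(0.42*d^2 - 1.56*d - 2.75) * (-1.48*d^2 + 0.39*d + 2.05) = -0.6216*d^4 + 2.4726*d^3 + 4.3226*d^2 - 4.2705*d - 5.6375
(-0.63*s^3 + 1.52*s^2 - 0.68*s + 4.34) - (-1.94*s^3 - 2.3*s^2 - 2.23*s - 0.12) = 1.31*s^3 + 3.82*s^2 + 1.55*s + 4.46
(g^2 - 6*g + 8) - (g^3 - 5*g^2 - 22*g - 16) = -g^3 + 6*g^2 + 16*g + 24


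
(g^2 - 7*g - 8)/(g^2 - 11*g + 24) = (g + 1)/(g - 3)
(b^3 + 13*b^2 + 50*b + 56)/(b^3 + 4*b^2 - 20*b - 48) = (b^2 + 11*b + 28)/(b^2 + 2*b - 24)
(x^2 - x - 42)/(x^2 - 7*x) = (x + 6)/x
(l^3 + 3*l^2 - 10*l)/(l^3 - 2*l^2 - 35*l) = (l - 2)/(l - 7)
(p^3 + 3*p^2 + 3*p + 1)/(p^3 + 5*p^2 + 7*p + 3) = (p + 1)/(p + 3)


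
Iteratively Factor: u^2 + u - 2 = (u + 2)*(u - 1)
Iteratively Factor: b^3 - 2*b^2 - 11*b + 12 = (b - 1)*(b^2 - b - 12) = (b - 4)*(b - 1)*(b + 3)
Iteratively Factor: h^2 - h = (h)*(h - 1)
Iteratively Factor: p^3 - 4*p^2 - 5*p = (p - 5)*(p^2 + p) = p*(p - 5)*(p + 1)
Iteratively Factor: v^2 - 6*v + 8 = (v - 4)*(v - 2)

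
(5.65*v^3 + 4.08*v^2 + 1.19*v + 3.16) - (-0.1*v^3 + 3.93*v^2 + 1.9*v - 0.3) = 5.75*v^3 + 0.15*v^2 - 0.71*v + 3.46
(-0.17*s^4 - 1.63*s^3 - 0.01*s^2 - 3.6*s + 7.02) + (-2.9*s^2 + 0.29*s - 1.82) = -0.17*s^4 - 1.63*s^3 - 2.91*s^2 - 3.31*s + 5.2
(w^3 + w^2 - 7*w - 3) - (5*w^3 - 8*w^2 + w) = -4*w^3 + 9*w^2 - 8*w - 3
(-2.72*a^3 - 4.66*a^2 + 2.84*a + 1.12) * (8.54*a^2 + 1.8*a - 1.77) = -23.2288*a^5 - 44.6924*a^4 + 20.68*a^3 + 22.925*a^2 - 3.0108*a - 1.9824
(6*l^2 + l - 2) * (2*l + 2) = 12*l^3 + 14*l^2 - 2*l - 4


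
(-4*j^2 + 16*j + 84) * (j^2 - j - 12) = -4*j^4 + 20*j^3 + 116*j^2 - 276*j - 1008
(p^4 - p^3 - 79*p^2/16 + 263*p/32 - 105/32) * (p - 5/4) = p^5 - 9*p^4/4 - 59*p^3/16 + 921*p^2/64 - 1735*p/128 + 525/128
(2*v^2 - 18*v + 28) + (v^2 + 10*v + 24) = 3*v^2 - 8*v + 52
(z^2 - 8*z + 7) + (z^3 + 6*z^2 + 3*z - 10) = z^3 + 7*z^2 - 5*z - 3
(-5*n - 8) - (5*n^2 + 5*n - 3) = -5*n^2 - 10*n - 5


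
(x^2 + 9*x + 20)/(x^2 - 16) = (x + 5)/(x - 4)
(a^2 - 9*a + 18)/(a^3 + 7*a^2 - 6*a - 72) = (a - 6)/(a^2 + 10*a + 24)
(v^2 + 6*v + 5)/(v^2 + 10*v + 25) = (v + 1)/(v + 5)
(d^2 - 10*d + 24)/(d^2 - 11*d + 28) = (d - 6)/(d - 7)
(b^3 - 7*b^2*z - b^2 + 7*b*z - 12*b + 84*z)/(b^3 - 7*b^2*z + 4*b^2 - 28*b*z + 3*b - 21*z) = (b - 4)/(b + 1)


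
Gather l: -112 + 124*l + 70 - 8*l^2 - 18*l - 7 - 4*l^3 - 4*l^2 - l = -4*l^3 - 12*l^2 + 105*l - 49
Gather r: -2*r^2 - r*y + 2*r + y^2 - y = -2*r^2 + r*(2 - y) + y^2 - y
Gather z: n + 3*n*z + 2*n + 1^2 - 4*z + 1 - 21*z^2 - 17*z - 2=3*n - 21*z^2 + z*(3*n - 21)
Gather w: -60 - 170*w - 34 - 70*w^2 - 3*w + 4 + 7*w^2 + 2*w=-63*w^2 - 171*w - 90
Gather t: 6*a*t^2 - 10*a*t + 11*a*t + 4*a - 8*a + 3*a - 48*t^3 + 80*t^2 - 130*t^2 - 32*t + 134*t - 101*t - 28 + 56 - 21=-a - 48*t^3 + t^2*(6*a - 50) + t*(a + 1) + 7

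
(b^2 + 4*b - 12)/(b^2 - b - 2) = (b + 6)/(b + 1)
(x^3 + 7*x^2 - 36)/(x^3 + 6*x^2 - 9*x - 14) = (x^2 + 9*x + 18)/(x^2 + 8*x + 7)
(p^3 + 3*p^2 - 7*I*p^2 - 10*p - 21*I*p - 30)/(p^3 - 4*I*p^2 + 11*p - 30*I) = (p + 3)/(p + 3*I)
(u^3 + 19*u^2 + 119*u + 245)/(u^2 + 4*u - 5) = (u^2 + 14*u + 49)/(u - 1)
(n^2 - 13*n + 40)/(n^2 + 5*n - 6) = (n^2 - 13*n + 40)/(n^2 + 5*n - 6)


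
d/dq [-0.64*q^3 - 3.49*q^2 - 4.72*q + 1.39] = -1.92*q^2 - 6.98*q - 4.72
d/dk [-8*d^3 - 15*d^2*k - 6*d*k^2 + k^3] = -15*d^2 - 12*d*k + 3*k^2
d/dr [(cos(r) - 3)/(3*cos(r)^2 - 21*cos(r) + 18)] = (cos(r)^2 - 6*cos(r) + 15)*sin(r)/(3*(cos(r)^2 - 7*cos(r) + 6)^2)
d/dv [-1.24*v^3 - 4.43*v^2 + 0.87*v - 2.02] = -3.72*v^2 - 8.86*v + 0.87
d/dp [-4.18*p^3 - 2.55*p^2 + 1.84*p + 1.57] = -12.54*p^2 - 5.1*p + 1.84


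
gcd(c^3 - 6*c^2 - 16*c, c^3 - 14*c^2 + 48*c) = c^2 - 8*c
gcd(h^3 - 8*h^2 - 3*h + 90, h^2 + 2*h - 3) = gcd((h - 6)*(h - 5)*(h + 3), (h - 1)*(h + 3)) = h + 3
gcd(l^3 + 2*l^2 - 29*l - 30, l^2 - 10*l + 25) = l - 5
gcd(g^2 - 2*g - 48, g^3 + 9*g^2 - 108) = g + 6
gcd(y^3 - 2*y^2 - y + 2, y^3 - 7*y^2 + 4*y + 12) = y^2 - y - 2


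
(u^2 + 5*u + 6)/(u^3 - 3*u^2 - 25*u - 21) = (u + 2)/(u^2 - 6*u - 7)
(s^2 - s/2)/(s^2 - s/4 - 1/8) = 4*s/(4*s + 1)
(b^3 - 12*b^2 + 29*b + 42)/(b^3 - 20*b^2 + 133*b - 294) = (b + 1)/(b - 7)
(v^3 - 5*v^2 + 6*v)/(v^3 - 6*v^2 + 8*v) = (v - 3)/(v - 4)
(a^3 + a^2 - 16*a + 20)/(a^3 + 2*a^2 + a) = (a^3 + a^2 - 16*a + 20)/(a*(a^2 + 2*a + 1))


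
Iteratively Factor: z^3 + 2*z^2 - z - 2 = (z - 1)*(z^2 + 3*z + 2) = (z - 1)*(z + 2)*(z + 1)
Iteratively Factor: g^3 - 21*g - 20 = (g - 5)*(g^2 + 5*g + 4) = (g - 5)*(g + 1)*(g + 4)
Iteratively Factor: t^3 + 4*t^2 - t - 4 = (t - 1)*(t^2 + 5*t + 4) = (t - 1)*(t + 1)*(t + 4)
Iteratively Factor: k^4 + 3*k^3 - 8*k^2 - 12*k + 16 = (k + 2)*(k^3 + k^2 - 10*k + 8) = (k - 1)*(k + 2)*(k^2 + 2*k - 8) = (k - 2)*(k - 1)*(k + 2)*(k + 4)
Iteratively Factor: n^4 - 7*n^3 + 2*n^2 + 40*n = (n - 4)*(n^3 - 3*n^2 - 10*n) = (n - 4)*(n + 2)*(n^2 - 5*n) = (n - 5)*(n - 4)*(n + 2)*(n)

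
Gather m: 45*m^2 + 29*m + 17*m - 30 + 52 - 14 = 45*m^2 + 46*m + 8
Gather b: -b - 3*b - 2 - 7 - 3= -4*b - 12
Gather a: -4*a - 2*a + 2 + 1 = 3 - 6*a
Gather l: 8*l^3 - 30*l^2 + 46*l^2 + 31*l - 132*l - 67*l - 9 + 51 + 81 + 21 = 8*l^3 + 16*l^2 - 168*l + 144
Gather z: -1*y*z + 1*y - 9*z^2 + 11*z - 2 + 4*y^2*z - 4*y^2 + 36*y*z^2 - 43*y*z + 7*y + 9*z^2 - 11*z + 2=-4*y^2 + 36*y*z^2 + 8*y + z*(4*y^2 - 44*y)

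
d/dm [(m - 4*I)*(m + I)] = 2*m - 3*I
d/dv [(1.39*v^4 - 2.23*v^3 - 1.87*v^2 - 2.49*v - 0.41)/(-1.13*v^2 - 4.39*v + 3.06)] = (-3.1414*v^5 - 15.7864*v^4 + 36.593*v^3 - 15.0758*v^2 - 12.371*v - 9.4193)/(1.2769*v^4 + 9.9214*v^3 + 12.3565*v^2 - 26.8668*v + 9.3636)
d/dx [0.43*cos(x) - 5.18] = -0.43*sin(x)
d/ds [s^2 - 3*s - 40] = 2*s - 3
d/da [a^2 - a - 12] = 2*a - 1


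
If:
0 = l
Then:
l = 0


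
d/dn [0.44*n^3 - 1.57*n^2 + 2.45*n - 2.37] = 1.32*n^2 - 3.14*n + 2.45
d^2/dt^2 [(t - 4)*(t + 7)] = 2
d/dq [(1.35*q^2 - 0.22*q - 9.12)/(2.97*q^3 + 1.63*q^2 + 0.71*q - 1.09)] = (-4.0095*q^4 + 1.3068*q^3 + 82.5763*q^2 + 26.7882*q + 6.715)/(8.8209*q^6 + 9.6822*q^5 + 6.8743*q^4 - 4.16*q^3 - 3.0493*q^2 - 1.5478*q + 1.1881)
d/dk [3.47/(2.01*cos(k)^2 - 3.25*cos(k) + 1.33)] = (13.9494*cos(k) - 11.2775)*sin(k)/(2.01*cos(k)^2 - 3.25*cos(k) + 1.33)^2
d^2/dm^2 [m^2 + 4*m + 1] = 2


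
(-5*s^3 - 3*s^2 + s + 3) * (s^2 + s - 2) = -5*s^5 - 8*s^4 + 8*s^3 + 10*s^2 + s - 6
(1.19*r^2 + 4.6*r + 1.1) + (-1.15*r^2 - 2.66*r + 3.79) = 0.04*r^2 + 1.94*r + 4.89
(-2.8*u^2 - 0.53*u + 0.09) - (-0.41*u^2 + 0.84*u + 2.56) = -2.39*u^2 - 1.37*u - 2.47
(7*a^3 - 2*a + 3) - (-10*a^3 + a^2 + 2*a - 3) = 17*a^3 - a^2 - 4*a + 6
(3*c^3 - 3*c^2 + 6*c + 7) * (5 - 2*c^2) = -6*c^5 + 6*c^4 + 3*c^3 - 29*c^2 + 30*c + 35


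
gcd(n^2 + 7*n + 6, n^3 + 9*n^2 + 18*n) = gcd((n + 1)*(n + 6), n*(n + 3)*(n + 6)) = n + 6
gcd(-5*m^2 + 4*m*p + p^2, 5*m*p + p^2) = 5*m + p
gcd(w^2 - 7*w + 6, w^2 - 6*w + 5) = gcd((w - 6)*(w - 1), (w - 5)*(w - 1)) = w - 1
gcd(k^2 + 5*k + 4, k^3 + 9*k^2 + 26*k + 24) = k + 4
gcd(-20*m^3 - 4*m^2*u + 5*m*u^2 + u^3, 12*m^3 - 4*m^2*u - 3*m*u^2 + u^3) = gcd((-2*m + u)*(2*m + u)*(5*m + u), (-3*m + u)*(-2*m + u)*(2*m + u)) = -4*m^2 + u^2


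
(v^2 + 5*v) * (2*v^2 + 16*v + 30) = 2*v^4 + 26*v^3 + 110*v^2 + 150*v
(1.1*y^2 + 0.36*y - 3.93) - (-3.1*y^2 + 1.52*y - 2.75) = 4.2*y^2 - 1.16*y - 1.18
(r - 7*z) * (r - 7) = r^2 - 7*r*z - 7*r + 49*z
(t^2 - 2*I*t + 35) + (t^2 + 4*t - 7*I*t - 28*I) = 2*t^2 + 4*t - 9*I*t + 35 - 28*I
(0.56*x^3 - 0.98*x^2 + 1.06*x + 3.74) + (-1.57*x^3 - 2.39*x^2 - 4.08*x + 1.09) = -1.01*x^3 - 3.37*x^2 - 3.02*x + 4.83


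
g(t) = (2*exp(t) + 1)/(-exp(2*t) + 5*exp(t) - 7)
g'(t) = (2*exp(t) + 1)*(2*exp(2*t) - 5*exp(t))/(-exp(2*t) + 5*exp(t) - 7)^2 + 2*exp(t)/(-exp(2*t) + 5*exp(t) - 7)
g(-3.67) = -0.15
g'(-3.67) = -0.01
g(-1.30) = -0.27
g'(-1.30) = -0.15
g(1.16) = -6.02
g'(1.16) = 16.41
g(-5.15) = -0.15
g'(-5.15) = -0.00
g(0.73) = -5.53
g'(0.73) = -14.95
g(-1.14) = -0.30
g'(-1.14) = -0.19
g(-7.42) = -0.14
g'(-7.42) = -0.00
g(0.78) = -6.30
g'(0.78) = -15.40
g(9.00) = 0.00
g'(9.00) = 0.00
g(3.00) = -0.13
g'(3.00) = 0.17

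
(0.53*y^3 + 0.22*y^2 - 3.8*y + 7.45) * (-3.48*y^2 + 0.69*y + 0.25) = -1.8444*y^5 - 0.3999*y^4 + 13.5083*y^3 - 28.493*y^2 + 4.1905*y + 1.8625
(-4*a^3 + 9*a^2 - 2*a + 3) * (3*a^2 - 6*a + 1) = -12*a^5 + 51*a^4 - 64*a^3 + 30*a^2 - 20*a + 3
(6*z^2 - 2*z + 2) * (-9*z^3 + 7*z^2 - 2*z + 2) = -54*z^5 + 60*z^4 - 44*z^3 + 30*z^2 - 8*z + 4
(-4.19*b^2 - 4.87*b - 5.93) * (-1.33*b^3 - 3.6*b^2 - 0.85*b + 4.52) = 5.5727*b^5 + 21.5611*b^4 + 28.9804*b^3 + 6.5487*b^2 - 16.9719*b - 26.8036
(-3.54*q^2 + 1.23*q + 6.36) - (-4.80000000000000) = -3.54*q^2 + 1.23*q + 11.16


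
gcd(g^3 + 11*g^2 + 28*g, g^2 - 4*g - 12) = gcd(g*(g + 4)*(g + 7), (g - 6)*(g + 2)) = 1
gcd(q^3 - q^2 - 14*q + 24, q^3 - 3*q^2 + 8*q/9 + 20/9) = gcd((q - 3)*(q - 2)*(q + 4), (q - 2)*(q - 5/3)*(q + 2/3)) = q - 2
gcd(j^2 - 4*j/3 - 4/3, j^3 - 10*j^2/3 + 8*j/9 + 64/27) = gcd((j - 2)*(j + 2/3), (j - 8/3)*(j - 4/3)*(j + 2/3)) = j + 2/3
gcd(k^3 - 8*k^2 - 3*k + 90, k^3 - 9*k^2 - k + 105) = k^2 - 2*k - 15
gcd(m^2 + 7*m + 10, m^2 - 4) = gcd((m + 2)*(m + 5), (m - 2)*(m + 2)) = m + 2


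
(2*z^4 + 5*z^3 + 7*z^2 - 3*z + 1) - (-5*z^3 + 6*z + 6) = 2*z^4 + 10*z^3 + 7*z^2 - 9*z - 5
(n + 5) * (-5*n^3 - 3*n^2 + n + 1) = -5*n^4 - 28*n^3 - 14*n^2 + 6*n + 5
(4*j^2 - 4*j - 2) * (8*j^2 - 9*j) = 32*j^4 - 68*j^3 + 20*j^2 + 18*j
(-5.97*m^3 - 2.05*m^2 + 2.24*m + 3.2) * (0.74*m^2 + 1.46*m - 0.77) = -4.4178*m^5 - 10.2332*m^4 + 3.2615*m^3 + 7.2169*m^2 + 2.9472*m - 2.464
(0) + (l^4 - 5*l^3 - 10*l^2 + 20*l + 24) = l^4 - 5*l^3 - 10*l^2 + 20*l + 24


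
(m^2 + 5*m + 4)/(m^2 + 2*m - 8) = (m + 1)/(m - 2)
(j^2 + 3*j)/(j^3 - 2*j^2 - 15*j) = 1/(j - 5)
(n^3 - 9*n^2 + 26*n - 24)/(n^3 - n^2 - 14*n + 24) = (n - 4)/(n + 4)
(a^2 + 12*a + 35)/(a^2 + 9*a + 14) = (a + 5)/(a + 2)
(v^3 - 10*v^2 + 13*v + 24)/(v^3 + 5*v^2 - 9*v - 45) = (v^2 - 7*v - 8)/(v^2 + 8*v + 15)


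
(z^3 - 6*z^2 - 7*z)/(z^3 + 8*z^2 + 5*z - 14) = z*(z^2 - 6*z - 7)/(z^3 + 8*z^2 + 5*z - 14)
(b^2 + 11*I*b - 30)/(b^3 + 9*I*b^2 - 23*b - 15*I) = (b + 6*I)/(b^2 + 4*I*b - 3)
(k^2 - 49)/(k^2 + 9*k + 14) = (k - 7)/(k + 2)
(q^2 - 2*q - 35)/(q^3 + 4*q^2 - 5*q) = (q - 7)/(q*(q - 1))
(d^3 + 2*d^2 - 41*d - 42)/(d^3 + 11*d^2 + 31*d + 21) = (d - 6)/(d + 3)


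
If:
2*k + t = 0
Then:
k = -t/2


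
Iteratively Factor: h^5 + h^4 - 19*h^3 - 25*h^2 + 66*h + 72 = (h - 4)*(h^4 + 5*h^3 + h^2 - 21*h - 18) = (h - 4)*(h - 2)*(h^3 + 7*h^2 + 15*h + 9) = (h - 4)*(h - 2)*(h + 1)*(h^2 + 6*h + 9) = (h - 4)*(h - 2)*(h + 1)*(h + 3)*(h + 3)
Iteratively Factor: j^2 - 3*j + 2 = (j - 2)*(j - 1)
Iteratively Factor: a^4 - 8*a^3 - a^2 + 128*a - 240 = (a + 4)*(a^3 - 12*a^2 + 47*a - 60) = (a - 3)*(a + 4)*(a^2 - 9*a + 20) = (a - 5)*(a - 3)*(a + 4)*(a - 4)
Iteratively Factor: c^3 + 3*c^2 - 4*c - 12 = (c + 3)*(c^2 - 4) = (c - 2)*(c + 3)*(c + 2)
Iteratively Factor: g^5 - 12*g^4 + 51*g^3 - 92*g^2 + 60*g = (g - 3)*(g^4 - 9*g^3 + 24*g^2 - 20*g) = g*(g - 3)*(g^3 - 9*g^2 + 24*g - 20) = g*(g - 3)*(g - 2)*(g^2 - 7*g + 10) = g*(g - 5)*(g - 3)*(g - 2)*(g - 2)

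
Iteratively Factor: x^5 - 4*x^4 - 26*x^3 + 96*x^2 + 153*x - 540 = (x - 5)*(x^4 + x^3 - 21*x^2 - 9*x + 108) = (x - 5)*(x + 3)*(x^3 - 2*x^2 - 15*x + 36) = (x - 5)*(x - 3)*(x + 3)*(x^2 + x - 12) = (x - 5)*(x - 3)^2*(x + 3)*(x + 4)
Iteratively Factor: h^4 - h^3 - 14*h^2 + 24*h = (h - 3)*(h^3 + 2*h^2 - 8*h) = (h - 3)*(h + 4)*(h^2 - 2*h) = h*(h - 3)*(h + 4)*(h - 2)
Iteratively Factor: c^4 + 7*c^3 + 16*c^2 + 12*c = (c + 3)*(c^3 + 4*c^2 + 4*c) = (c + 2)*(c + 3)*(c^2 + 2*c) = (c + 2)^2*(c + 3)*(c)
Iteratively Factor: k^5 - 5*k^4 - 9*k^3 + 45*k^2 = (k)*(k^4 - 5*k^3 - 9*k^2 + 45*k) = k^2*(k^3 - 5*k^2 - 9*k + 45) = k^2*(k + 3)*(k^2 - 8*k + 15) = k^2*(k - 5)*(k + 3)*(k - 3)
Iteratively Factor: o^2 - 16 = (o - 4)*(o + 4)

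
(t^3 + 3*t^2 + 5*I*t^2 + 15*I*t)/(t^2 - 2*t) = (t^2 + t*(3 + 5*I) + 15*I)/(t - 2)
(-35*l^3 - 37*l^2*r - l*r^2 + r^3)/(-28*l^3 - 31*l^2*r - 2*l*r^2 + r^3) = (5*l + r)/(4*l + r)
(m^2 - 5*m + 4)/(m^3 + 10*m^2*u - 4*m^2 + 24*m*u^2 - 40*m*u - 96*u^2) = (m - 1)/(m^2 + 10*m*u + 24*u^2)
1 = 1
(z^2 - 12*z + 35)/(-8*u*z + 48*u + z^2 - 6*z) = (-z^2 + 12*z - 35)/(8*u*z - 48*u - z^2 + 6*z)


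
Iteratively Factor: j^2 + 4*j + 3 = (j + 3)*(j + 1)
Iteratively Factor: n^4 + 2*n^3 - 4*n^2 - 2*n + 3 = (n + 3)*(n^3 - n^2 - n + 1) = (n - 1)*(n + 3)*(n^2 - 1) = (n - 1)^2*(n + 3)*(n + 1)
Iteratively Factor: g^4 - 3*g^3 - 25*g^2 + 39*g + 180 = (g - 4)*(g^3 + g^2 - 21*g - 45) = (g - 4)*(g + 3)*(g^2 - 2*g - 15) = (g - 4)*(g + 3)^2*(g - 5)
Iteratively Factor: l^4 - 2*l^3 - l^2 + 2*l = (l - 1)*(l^3 - l^2 - 2*l) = l*(l - 1)*(l^2 - l - 2) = l*(l - 1)*(l + 1)*(l - 2)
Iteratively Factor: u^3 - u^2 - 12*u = (u)*(u^2 - u - 12) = u*(u - 4)*(u + 3)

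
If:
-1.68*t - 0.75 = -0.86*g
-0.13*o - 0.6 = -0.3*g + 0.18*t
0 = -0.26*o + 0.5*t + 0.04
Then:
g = 5.36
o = 4.57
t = 2.30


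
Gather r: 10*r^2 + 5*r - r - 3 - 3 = 10*r^2 + 4*r - 6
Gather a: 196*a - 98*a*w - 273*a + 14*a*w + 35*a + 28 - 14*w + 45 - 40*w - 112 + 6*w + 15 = a*(-84*w - 42) - 48*w - 24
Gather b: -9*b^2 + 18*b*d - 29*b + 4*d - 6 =-9*b^2 + b*(18*d - 29) + 4*d - 6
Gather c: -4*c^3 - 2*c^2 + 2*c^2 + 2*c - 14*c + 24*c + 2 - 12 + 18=-4*c^3 + 12*c + 8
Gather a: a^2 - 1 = a^2 - 1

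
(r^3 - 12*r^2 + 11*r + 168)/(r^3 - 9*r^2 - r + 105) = (r - 8)/(r - 5)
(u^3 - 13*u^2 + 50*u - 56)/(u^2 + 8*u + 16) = (u^3 - 13*u^2 + 50*u - 56)/(u^2 + 8*u + 16)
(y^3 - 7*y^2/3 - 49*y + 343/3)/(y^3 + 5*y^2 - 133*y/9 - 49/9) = 3*(y - 7)/(3*y + 1)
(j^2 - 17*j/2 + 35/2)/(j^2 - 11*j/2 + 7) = (j - 5)/(j - 2)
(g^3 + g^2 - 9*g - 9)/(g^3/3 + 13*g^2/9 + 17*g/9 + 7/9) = 9*(g^2 - 9)/(3*g^2 + 10*g + 7)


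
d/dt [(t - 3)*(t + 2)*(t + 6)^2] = 4*t^3 + 33*t^2 + 36*t - 108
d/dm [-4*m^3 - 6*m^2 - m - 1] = -12*m^2 - 12*m - 1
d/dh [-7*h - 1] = -7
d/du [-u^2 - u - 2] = -2*u - 1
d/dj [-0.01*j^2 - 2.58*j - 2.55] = -0.02*j - 2.58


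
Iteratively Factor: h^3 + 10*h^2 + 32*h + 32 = (h + 2)*(h^2 + 8*h + 16) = (h + 2)*(h + 4)*(h + 4)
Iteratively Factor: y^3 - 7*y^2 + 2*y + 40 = (y - 5)*(y^2 - 2*y - 8) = (y - 5)*(y - 4)*(y + 2)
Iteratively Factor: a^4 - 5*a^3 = (a - 5)*(a^3) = a*(a - 5)*(a^2) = a^2*(a - 5)*(a)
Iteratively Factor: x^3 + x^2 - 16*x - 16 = (x + 1)*(x^2 - 16) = (x - 4)*(x + 1)*(x + 4)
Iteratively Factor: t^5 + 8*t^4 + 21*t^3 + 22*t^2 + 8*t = (t)*(t^4 + 8*t^3 + 21*t^2 + 22*t + 8) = t*(t + 1)*(t^3 + 7*t^2 + 14*t + 8) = t*(t + 1)^2*(t^2 + 6*t + 8) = t*(t + 1)^2*(t + 2)*(t + 4)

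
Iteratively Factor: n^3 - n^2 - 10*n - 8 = (n + 1)*(n^2 - 2*n - 8) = (n + 1)*(n + 2)*(n - 4)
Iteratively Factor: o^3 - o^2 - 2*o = (o + 1)*(o^2 - 2*o) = o*(o + 1)*(o - 2)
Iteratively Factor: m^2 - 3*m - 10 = (m - 5)*(m + 2)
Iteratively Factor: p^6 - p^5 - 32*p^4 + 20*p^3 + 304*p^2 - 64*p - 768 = (p + 3)*(p^5 - 4*p^4 - 20*p^3 + 80*p^2 + 64*p - 256) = (p - 2)*(p + 3)*(p^4 - 2*p^3 - 24*p^2 + 32*p + 128) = (p - 4)*(p - 2)*(p + 3)*(p^3 + 2*p^2 - 16*p - 32) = (p - 4)^2*(p - 2)*(p + 3)*(p^2 + 6*p + 8) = (p - 4)^2*(p - 2)*(p + 3)*(p + 4)*(p + 2)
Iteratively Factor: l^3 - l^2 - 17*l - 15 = (l + 1)*(l^2 - 2*l - 15) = (l + 1)*(l + 3)*(l - 5)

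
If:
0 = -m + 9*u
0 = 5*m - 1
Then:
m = 1/5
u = 1/45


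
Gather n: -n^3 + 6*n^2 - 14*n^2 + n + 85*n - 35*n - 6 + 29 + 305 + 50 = -n^3 - 8*n^2 + 51*n + 378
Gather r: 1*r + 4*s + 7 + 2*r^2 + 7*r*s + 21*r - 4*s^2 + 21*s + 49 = 2*r^2 + r*(7*s + 22) - 4*s^2 + 25*s + 56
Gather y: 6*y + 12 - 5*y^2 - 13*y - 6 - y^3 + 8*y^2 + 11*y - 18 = -y^3 + 3*y^2 + 4*y - 12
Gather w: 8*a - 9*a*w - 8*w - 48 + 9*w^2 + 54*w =8*a + 9*w^2 + w*(46 - 9*a) - 48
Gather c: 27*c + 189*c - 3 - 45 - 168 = 216*c - 216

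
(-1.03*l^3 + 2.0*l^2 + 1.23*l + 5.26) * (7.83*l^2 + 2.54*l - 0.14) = -8.0649*l^5 + 13.0438*l^4 + 14.8551*l^3 + 44.03*l^2 + 13.1882*l - 0.7364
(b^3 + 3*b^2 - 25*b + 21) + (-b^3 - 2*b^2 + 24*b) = b^2 - b + 21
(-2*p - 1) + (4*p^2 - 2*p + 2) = 4*p^2 - 4*p + 1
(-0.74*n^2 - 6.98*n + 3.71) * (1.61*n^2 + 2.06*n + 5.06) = -1.1914*n^4 - 12.7622*n^3 - 12.1501*n^2 - 27.6762*n + 18.7726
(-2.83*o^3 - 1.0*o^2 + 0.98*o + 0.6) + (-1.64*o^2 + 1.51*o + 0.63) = -2.83*o^3 - 2.64*o^2 + 2.49*o + 1.23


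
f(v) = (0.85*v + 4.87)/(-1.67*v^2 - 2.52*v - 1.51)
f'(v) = (0.85*v + 4.87)*(3.34*v + 2.52)/(-1.67*v^2 - 2.52*v - 1.51)^2 + 0.85/(-1.67*v^2 - 2.52*v - 1.51) = (1.4195*v^2 + 16.2658*v + 10.9889)/(2.7889*v^4 + 8.4168*v^3 + 11.3938*v^2 + 7.6104*v + 2.2801)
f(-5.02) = -0.02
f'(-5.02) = -0.04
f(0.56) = -1.55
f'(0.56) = 1.73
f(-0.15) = -4.05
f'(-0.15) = 6.27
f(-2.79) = -0.33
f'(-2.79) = -0.42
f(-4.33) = -0.05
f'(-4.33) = -0.07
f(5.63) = -0.14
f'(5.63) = 0.03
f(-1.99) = -1.02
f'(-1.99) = -1.63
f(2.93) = -0.32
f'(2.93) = 0.13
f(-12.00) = 0.03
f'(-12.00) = 0.00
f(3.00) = -0.31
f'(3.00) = 0.12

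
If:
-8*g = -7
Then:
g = 7/8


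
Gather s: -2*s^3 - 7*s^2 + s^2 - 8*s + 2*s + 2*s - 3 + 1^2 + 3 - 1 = -2*s^3 - 6*s^2 - 4*s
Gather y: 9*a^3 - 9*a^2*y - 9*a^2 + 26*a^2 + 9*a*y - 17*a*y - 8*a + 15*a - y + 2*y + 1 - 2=9*a^3 + 17*a^2 + 7*a + y*(-9*a^2 - 8*a + 1) - 1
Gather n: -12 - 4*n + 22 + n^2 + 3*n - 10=n^2 - n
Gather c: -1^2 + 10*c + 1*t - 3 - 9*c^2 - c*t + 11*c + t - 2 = -9*c^2 + c*(21 - t) + 2*t - 6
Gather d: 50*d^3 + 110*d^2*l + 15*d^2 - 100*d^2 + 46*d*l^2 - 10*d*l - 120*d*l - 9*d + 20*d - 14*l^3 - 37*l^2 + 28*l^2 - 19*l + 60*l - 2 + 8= 50*d^3 + d^2*(110*l - 85) + d*(46*l^2 - 130*l + 11) - 14*l^3 - 9*l^2 + 41*l + 6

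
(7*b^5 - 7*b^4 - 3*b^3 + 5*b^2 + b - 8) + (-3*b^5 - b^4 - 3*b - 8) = 4*b^5 - 8*b^4 - 3*b^3 + 5*b^2 - 2*b - 16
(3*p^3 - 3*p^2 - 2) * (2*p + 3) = 6*p^4 + 3*p^3 - 9*p^2 - 4*p - 6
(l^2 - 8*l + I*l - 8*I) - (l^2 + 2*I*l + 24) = -8*l - I*l - 24 - 8*I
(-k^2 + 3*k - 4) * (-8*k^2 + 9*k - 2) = 8*k^4 - 33*k^3 + 61*k^2 - 42*k + 8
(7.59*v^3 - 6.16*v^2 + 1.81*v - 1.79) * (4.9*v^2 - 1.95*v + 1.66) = 37.191*v^5 - 44.9845*v^4 + 33.4804*v^3 - 22.5261*v^2 + 6.4951*v - 2.9714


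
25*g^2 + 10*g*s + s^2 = (5*g + s)^2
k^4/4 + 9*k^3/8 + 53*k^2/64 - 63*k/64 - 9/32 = (k/4 + 1/2)*(k - 3/4)*(k + 1/4)*(k + 3)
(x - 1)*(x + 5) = x^2 + 4*x - 5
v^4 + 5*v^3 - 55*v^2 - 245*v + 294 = (v - 7)*(v - 1)*(v + 6)*(v + 7)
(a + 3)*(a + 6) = a^2 + 9*a + 18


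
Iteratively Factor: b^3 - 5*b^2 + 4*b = (b)*(b^2 - 5*b + 4) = b*(b - 1)*(b - 4)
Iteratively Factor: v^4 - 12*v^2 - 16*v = (v)*(v^3 - 12*v - 16) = v*(v + 2)*(v^2 - 2*v - 8) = v*(v + 2)^2*(v - 4)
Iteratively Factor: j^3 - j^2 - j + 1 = (j - 1)*(j^2 - 1) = (j - 1)*(j + 1)*(j - 1)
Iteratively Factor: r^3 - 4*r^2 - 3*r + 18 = (r + 2)*(r^2 - 6*r + 9) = (r - 3)*(r + 2)*(r - 3)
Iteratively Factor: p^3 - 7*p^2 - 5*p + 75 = (p + 3)*(p^2 - 10*p + 25) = (p - 5)*(p + 3)*(p - 5)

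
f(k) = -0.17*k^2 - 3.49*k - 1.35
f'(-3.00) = -2.47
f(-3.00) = 7.59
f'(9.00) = -6.55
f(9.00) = -46.53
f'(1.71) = -4.07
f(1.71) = -7.81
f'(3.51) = -4.68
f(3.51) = -15.69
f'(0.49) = -3.66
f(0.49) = -3.10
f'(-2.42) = -2.67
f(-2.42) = 6.10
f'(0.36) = -3.61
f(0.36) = -2.63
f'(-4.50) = -1.96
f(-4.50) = 10.91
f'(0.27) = -3.58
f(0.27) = -2.30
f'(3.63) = -4.72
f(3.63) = -16.26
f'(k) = -0.34*k - 3.49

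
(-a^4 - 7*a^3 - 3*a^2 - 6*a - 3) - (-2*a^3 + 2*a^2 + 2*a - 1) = -a^4 - 5*a^3 - 5*a^2 - 8*a - 2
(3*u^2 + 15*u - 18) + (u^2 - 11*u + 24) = 4*u^2 + 4*u + 6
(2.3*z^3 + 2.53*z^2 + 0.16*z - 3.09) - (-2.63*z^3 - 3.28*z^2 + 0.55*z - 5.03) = 4.93*z^3 + 5.81*z^2 - 0.39*z + 1.94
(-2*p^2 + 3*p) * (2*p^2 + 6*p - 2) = -4*p^4 - 6*p^3 + 22*p^2 - 6*p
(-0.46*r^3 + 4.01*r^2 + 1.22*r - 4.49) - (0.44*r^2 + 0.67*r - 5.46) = -0.46*r^3 + 3.57*r^2 + 0.55*r + 0.97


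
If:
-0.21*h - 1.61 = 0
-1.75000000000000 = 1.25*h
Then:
No Solution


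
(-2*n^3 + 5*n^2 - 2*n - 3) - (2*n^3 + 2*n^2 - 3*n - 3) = -4*n^3 + 3*n^2 + n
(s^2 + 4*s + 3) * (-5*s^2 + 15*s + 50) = -5*s^4 - 5*s^3 + 95*s^2 + 245*s + 150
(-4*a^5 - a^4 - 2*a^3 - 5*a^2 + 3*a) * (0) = 0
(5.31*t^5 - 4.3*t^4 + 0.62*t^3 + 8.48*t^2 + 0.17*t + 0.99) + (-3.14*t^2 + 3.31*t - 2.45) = 5.31*t^5 - 4.3*t^4 + 0.62*t^3 + 5.34*t^2 + 3.48*t - 1.46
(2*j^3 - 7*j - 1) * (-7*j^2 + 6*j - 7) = -14*j^5 + 12*j^4 + 35*j^3 - 35*j^2 + 43*j + 7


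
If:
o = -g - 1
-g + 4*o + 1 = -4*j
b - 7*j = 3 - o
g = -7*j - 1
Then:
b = 3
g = -25/39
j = -2/39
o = -14/39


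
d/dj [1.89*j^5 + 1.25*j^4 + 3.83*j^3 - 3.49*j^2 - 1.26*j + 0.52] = 9.45*j^4 + 5.0*j^3 + 11.49*j^2 - 6.98*j - 1.26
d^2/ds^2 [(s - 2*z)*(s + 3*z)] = 2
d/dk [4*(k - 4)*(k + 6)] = 8*k + 8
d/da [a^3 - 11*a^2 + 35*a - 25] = 3*a^2 - 22*a + 35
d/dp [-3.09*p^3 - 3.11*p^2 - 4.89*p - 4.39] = -9.27*p^2 - 6.22*p - 4.89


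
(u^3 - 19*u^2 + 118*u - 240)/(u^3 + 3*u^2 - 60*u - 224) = (u^2 - 11*u + 30)/(u^2 + 11*u + 28)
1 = 1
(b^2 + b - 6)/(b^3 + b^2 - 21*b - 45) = (b - 2)/(b^2 - 2*b - 15)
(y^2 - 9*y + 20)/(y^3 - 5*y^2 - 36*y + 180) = (y - 4)/(y^2 - 36)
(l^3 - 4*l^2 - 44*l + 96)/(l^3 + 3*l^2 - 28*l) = (l^3 - 4*l^2 - 44*l + 96)/(l*(l^2 + 3*l - 28))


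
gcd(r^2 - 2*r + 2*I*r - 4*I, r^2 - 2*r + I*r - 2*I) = r - 2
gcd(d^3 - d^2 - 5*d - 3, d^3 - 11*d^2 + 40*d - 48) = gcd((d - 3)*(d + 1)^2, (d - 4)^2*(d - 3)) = d - 3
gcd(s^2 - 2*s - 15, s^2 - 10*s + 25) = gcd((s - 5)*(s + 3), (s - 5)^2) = s - 5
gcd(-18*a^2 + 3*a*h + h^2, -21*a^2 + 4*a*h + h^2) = 3*a - h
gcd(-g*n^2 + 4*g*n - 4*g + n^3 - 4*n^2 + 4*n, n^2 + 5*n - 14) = n - 2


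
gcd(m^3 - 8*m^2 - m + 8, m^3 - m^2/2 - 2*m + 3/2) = m - 1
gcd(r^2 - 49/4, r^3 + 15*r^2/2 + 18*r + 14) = r + 7/2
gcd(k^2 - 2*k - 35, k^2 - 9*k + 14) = k - 7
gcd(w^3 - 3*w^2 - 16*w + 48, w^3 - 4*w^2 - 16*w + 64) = w^2 - 16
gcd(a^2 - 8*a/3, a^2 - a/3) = a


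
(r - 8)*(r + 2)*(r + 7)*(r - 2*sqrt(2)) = r^4 - 2*sqrt(2)*r^3 + r^3 - 58*r^2 - 2*sqrt(2)*r^2 - 112*r + 116*sqrt(2)*r + 224*sqrt(2)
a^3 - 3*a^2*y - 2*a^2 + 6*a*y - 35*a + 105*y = (a - 7)*(a + 5)*(a - 3*y)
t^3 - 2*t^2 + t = t*(t - 1)^2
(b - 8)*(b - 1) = b^2 - 9*b + 8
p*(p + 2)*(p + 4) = p^3 + 6*p^2 + 8*p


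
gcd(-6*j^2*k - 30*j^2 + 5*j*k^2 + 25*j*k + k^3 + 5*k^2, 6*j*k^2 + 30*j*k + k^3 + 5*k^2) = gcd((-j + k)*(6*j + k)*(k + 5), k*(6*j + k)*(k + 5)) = 6*j*k + 30*j + k^2 + 5*k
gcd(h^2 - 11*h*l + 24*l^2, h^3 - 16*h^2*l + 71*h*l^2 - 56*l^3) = h - 8*l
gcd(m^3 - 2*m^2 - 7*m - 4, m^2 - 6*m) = 1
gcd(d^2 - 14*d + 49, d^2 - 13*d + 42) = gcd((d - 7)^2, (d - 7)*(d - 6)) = d - 7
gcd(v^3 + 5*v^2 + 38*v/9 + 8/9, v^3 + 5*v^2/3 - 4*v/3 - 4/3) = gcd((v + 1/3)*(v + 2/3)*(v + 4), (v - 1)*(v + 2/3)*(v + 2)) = v + 2/3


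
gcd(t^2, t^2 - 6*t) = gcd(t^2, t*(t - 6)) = t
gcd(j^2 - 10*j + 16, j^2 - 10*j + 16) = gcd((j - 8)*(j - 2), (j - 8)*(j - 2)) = j^2 - 10*j + 16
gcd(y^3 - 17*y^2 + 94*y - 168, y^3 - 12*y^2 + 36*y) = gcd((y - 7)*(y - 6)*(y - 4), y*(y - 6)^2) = y - 6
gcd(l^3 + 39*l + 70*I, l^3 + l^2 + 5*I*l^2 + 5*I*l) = l + 5*I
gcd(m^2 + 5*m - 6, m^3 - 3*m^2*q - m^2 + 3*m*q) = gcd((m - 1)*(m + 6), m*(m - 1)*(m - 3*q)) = m - 1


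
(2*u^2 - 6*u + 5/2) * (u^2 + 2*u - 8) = 2*u^4 - 2*u^3 - 51*u^2/2 + 53*u - 20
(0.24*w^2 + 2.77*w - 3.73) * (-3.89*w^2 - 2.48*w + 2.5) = -0.9336*w^4 - 11.3705*w^3 + 8.2401*w^2 + 16.1754*w - 9.325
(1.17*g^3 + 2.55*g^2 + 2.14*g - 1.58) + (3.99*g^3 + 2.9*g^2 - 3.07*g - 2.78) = 5.16*g^3 + 5.45*g^2 - 0.93*g - 4.36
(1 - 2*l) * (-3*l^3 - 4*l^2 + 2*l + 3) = 6*l^4 + 5*l^3 - 8*l^2 - 4*l + 3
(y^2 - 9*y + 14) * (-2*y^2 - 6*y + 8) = -2*y^4 + 12*y^3 + 34*y^2 - 156*y + 112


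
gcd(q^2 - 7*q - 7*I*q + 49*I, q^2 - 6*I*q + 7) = q - 7*I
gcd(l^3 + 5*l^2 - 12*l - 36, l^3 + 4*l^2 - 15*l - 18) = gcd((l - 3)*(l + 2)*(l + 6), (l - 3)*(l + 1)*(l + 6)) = l^2 + 3*l - 18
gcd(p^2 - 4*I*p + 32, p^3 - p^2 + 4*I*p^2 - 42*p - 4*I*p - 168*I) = p + 4*I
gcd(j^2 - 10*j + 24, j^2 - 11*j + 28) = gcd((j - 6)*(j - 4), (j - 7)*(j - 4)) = j - 4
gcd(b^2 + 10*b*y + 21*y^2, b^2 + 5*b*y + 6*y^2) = b + 3*y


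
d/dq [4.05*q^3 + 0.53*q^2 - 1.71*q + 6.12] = 12.15*q^2 + 1.06*q - 1.71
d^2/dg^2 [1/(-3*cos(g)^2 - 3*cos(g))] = (4*(1 - cos(2*g))^2 - 15*cos(g) + 6*cos(2*g) + 3*cos(3*g) - 18)/(12*(cos(g) + 1)^3*cos(g)^3)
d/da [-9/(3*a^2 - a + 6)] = 9*(6*a - 1)/(3*a^2 - a + 6)^2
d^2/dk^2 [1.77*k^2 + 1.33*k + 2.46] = 3.54000000000000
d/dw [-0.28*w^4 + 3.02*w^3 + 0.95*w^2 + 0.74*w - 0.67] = -1.12*w^3 + 9.06*w^2 + 1.9*w + 0.74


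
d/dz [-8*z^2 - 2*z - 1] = -16*z - 2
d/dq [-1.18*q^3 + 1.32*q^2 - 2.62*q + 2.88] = -3.54*q^2 + 2.64*q - 2.62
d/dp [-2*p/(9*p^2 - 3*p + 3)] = 2*(3*p^2 - 1)/(3*(9*p^4 - 6*p^3 + 7*p^2 - 2*p + 1))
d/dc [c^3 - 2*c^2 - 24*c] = 3*c^2 - 4*c - 24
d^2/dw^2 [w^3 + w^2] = 6*w + 2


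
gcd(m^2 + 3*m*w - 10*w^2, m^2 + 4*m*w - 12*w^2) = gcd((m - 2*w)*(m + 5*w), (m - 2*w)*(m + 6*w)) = -m + 2*w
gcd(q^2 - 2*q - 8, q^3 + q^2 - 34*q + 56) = q - 4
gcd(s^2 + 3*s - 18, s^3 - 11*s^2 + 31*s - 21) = s - 3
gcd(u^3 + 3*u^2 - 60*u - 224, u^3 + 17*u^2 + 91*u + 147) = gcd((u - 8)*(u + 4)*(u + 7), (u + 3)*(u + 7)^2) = u + 7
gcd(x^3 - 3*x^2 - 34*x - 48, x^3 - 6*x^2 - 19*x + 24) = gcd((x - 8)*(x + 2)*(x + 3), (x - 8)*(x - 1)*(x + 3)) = x^2 - 5*x - 24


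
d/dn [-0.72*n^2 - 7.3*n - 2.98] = -1.44*n - 7.3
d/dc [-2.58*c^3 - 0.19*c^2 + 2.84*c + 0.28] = -7.74*c^2 - 0.38*c + 2.84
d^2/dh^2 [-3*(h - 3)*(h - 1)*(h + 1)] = 18 - 18*h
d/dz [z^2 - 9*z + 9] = 2*z - 9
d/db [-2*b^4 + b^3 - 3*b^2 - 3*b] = -8*b^3 + 3*b^2 - 6*b - 3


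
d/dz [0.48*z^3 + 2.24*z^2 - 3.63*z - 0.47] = 1.44*z^2 + 4.48*z - 3.63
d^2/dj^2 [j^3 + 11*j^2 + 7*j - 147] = 6*j + 22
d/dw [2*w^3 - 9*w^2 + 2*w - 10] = 6*w^2 - 18*w + 2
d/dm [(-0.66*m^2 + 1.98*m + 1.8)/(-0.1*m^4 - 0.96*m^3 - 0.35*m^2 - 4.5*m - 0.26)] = (-0.132*m^5 - 0.0395999999999999*m^4 + 4.5216*m^3 + 8.847*m^2 + 1.6032*m + 7.5852)/(0.01*m^8 + 0.192*m^7 + 0.9916*m^6 + 1.572*m^5 + 8.8145*m^4 + 3.6492*m^3 + 20.432*m^2 + 2.34*m + 0.0676)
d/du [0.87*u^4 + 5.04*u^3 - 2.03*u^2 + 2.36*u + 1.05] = 3.48*u^3 + 15.12*u^2 - 4.06*u + 2.36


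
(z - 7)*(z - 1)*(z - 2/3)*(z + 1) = z^4 - 23*z^3/3 + 11*z^2/3 + 23*z/3 - 14/3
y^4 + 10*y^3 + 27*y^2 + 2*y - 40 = (y - 1)*(y + 2)*(y + 4)*(y + 5)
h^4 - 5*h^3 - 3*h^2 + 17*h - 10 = (h - 5)*(h - 1)^2*(h + 2)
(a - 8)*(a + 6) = a^2 - 2*a - 48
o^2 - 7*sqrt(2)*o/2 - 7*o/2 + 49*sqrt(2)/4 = (o - 7/2)*(o - 7*sqrt(2)/2)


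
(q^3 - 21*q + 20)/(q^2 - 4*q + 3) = (q^2 + q - 20)/(q - 3)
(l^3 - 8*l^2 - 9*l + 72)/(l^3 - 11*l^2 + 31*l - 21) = (l^2 - 5*l - 24)/(l^2 - 8*l + 7)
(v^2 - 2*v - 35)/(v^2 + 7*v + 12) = (v^2 - 2*v - 35)/(v^2 + 7*v + 12)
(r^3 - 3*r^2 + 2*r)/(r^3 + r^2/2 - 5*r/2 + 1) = 2*r*(r - 2)/(2*r^2 + 3*r - 2)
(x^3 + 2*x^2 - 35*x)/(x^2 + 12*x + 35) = x*(x - 5)/(x + 5)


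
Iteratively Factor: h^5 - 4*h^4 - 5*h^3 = (h + 1)*(h^4 - 5*h^3) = (h - 5)*(h + 1)*(h^3) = h*(h - 5)*(h + 1)*(h^2) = h^2*(h - 5)*(h + 1)*(h)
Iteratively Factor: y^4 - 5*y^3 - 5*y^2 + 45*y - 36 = (y + 3)*(y^3 - 8*y^2 + 19*y - 12) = (y - 3)*(y + 3)*(y^2 - 5*y + 4) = (y - 4)*(y - 3)*(y + 3)*(y - 1)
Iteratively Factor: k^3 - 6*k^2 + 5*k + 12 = (k - 4)*(k^2 - 2*k - 3) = (k - 4)*(k - 3)*(k + 1)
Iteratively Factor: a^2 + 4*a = (a)*(a + 4)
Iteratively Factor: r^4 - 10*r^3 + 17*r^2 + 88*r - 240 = (r + 3)*(r^3 - 13*r^2 + 56*r - 80) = (r - 4)*(r + 3)*(r^2 - 9*r + 20) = (r - 5)*(r - 4)*(r + 3)*(r - 4)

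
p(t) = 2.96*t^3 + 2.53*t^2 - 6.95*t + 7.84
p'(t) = 8.88*t^2 + 5.06*t - 6.95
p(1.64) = 16.30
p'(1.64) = 25.23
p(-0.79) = 13.45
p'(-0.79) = -5.41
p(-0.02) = 7.98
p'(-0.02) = -7.05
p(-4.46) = -173.44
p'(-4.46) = 147.12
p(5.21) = 458.91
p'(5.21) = 260.45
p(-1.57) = 13.53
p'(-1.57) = 6.99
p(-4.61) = -196.35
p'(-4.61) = 158.44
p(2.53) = 54.39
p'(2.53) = 62.69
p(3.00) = 89.68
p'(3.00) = 88.15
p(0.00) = 7.84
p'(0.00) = -6.95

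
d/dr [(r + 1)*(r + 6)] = 2*r + 7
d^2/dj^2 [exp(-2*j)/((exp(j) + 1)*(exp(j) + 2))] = (16*exp(4*j) + 69*exp(3*j) + 105*exp(2*j) + 66*exp(j) + 16)*exp(-2*j)/(exp(6*j) + 9*exp(5*j) + 33*exp(4*j) + 63*exp(3*j) + 66*exp(2*j) + 36*exp(j) + 8)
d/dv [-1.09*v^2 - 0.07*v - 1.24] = -2.18*v - 0.07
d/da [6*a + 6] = 6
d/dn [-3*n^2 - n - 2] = -6*n - 1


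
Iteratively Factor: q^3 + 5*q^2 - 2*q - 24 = (q - 2)*(q^2 + 7*q + 12) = (q - 2)*(q + 4)*(q + 3)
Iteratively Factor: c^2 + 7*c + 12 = (c + 4)*(c + 3)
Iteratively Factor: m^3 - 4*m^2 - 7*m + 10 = (m - 5)*(m^2 + m - 2) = (m - 5)*(m - 1)*(m + 2)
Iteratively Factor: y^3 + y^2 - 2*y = (y + 2)*(y^2 - y) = y*(y + 2)*(y - 1)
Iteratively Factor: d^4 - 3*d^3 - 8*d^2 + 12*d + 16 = (d - 2)*(d^3 - d^2 - 10*d - 8) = (d - 4)*(d - 2)*(d^2 + 3*d + 2) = (d - 4)*(d - 2)*(d + 2)*(d + 1)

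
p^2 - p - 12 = (p - 4)*(p + 3)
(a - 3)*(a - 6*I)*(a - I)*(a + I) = a^4 - 3*a^3 - 6*I*a^3 + a^2 + 18*I*a^2 - 3*a - 6*I*a + 18*I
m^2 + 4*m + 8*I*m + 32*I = (m + 4)*(m + 8*I)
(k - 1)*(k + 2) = k^2 + k - 2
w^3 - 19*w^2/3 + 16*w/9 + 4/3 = (w - 6)*(w - 2/3)*(w + 1/3)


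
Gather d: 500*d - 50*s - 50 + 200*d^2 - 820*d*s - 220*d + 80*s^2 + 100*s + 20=200*d^2 + d*(280 - 820*s) + 80*s^2 + 50*s - 30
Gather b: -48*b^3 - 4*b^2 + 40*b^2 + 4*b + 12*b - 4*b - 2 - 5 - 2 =-48*b^3 + 36*b^2 + 12*b - 9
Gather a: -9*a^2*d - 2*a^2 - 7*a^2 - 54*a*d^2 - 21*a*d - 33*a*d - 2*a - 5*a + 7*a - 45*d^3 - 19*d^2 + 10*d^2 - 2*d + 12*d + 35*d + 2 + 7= a^2*(-9*d - 9) + a*(-54*d^2 - 54*d) - 45*d^3 - 9*d^2 + 45*d + 9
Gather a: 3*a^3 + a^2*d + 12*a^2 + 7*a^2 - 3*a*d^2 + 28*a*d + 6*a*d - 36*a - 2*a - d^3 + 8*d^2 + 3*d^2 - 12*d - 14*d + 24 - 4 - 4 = 3*a^3 + a^2*(d + 19) + a*(-3*d^2 + 34*d - 38) - d^3 + 11*d^2 - 26*d + 16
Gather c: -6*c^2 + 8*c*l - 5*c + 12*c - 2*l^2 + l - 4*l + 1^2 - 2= -6*c^2 + c*(8*l + 7) - 2*l^2 - 3*l - 1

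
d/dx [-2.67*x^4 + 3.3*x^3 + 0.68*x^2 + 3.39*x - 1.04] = -10.68*x^3 + 9.9*x^2 + 1.36*x + 3.39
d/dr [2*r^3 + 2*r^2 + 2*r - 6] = 6*r^2 + 4*r + 2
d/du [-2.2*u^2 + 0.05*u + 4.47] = 0.05 - 4.4*u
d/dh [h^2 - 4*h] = 2*h - 4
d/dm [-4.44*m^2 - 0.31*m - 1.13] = -8.88*m - 0.31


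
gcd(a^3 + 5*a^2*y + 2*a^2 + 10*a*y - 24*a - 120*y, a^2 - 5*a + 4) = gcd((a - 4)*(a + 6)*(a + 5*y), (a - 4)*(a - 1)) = a - 4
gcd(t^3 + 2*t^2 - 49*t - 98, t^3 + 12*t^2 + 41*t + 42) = t^2 + 9*t + 14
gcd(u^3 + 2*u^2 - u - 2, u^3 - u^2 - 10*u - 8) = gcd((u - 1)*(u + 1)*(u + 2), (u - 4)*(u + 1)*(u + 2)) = u^2 + 3*u + 2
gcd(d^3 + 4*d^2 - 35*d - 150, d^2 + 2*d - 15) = d + 5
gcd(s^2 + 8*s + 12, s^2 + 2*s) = s + 2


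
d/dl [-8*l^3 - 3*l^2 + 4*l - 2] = -24*l^2 - 6*l + 4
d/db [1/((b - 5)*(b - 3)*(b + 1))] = (-(b - 5)*(b - 3) - (b - 5)*(b + 1) - (b - 3)*(b + 1))/((b - 5)^2*(b - 3)^2*(b + 1)^2)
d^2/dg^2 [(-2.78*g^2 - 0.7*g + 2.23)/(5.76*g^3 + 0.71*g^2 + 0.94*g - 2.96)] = (-184.467456*g^6 - 139.34592*g^5 + 960.968448*g^4 - 507.06834*g^3 - 99.081798*g^2 + 228.22674*g - 39.295864)/(191.102976*g^9 + 70.668288*g^8 + 102.27168*g^7 - 271.193833*g^6 - 55.941126*g^5 - 98.754084*g^4 + 140.378008*g^3 + 10.81584*g^2 + 24.707712*g - 25.934336)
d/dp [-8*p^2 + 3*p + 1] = 3 - 16*p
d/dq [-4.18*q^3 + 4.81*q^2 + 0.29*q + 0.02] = -12.54*q^2 + 9.62*q + 0.29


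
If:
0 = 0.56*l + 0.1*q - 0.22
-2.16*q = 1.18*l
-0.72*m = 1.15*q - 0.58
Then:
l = 0.44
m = 1.19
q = -0.24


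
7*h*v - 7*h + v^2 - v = (7*h + v)*(v - 1)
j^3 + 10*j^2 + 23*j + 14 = (j + 1)*(j + 2)*(j + 7)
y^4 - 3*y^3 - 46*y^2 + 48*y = y*(y - 8)*(y - 1)*(y + 6)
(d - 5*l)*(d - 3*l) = d^2 - 8*d*l + 15*l^2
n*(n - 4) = n^2 - 4*n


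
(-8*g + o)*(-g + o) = 8*g^2 - 9*g*o + o^2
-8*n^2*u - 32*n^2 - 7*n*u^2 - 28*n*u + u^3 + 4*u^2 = (-8*n + u)*(n + u)*(u + 4)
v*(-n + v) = -n*v + v^2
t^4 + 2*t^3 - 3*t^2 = t^2*(t - 1)*(t + 3)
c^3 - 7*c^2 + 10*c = c*(c - 5)*(c - 2)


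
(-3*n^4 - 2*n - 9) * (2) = -6*n^4 - 4*n - 18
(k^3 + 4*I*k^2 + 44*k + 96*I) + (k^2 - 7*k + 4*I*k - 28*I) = k^3 + k^2 + 4*I*k^2 + 37*k + 4*I*k + 68*I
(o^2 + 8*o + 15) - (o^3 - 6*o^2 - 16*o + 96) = -o^3 + 7*o^2 + 24*o - 81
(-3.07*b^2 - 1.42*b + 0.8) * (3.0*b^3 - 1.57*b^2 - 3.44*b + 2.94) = -9.21*b^5 + 0.5599*b^4 + 15.1902*b^3 - 5.397*b^2 - 6.9268*b + 2.352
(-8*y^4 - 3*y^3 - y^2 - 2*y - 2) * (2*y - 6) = -16*y^5 + 42*y^4 + 16*y^3 + 2*y^2 + 8*y + 12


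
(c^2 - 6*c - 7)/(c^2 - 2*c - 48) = (-c^2 + 6*c + 7)/(-c^2 + 2*c + 48)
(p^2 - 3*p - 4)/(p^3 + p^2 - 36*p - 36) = (p - 4)/(p^2 - 36)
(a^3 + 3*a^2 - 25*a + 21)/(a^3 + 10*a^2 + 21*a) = (a^2 - 4*a + 3)/(a*(a + 3))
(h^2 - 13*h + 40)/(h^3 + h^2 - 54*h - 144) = (h - 5)/(h^2 + 9*h + 18)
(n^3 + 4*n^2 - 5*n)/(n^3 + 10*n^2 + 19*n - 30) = n/(n + 6)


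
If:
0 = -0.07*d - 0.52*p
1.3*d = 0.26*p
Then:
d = 0.00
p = 0.00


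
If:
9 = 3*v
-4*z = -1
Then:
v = 3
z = 1/4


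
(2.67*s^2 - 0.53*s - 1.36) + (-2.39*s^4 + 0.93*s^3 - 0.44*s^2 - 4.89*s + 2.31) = -2.39*s^4 + 0.93*s^3 + 2.23*s^2 - 5.42*s + 0.95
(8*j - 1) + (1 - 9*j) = -j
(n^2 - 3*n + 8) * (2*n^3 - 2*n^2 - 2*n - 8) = 2*n^5 - 8*n^4 + 20*n^3 - 18*n^2 + 8*n - 64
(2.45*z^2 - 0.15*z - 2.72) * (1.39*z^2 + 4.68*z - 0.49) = 3.4055*z^4 + 11.2575*z^3 - 5.6833*z^2 - 12.6561*z + 1.3328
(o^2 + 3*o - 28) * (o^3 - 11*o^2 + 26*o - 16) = o^5 - 8*o^4 - 35*o^3 + 370*o^2 - 776*o + 448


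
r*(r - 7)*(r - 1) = r^3 - 8*r^2 + 7*r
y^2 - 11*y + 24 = (y - 8)*(y - 3)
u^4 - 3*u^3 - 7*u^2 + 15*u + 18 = (u - 3)^2*(u + 1)*(u + 2)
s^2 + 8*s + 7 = (s + 1)*(s + 7)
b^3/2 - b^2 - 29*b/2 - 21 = (b/2 + 1)*(b - 7)*(b + 3)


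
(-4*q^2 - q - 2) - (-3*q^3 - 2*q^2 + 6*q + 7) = 3*q^3 - 2*q^2 - 7*q - 9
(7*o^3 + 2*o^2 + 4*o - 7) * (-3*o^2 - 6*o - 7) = -21*o^5 - 48*o^4 - 73*o^3 - 17*o^2 + 14*o + 49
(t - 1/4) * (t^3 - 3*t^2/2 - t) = t^4 - 7*t^3/4 - 5*t^2/8 + t/4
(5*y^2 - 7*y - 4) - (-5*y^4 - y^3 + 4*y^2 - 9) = 5*y^4 + y^3 + y^2 - 7*y + 5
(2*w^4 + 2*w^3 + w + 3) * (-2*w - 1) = -4*w^5 - 6*w^4 - 2*w^3 - 2*w^2 - 7*w - 3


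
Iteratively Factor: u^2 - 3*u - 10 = (u + 2)*(u - 5)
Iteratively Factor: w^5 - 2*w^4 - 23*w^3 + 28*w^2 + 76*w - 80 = (w - 1)*(w^4 - w^3 - 24*w^2 + 4*w + 80) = (w - 5)*(w - 1)*(w^3 + 4*w^2 - 4*w - 16) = (w - 5)*(w - 1)*(w + 4)*(w^2 - 4) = (w - 5)*(w - 1)*(w + 2)*(w + 4)*(w - 2)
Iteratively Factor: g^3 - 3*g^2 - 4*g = (g + 1)*(g^2 - 4*g) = (g - 4)*(g + 1)*(g)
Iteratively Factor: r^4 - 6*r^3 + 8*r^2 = (r)*(r^3 - 6*r^2 + 8*r) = r^2*(r^2 - 6*r + 8) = r^2*(r - 4)*(r - 2)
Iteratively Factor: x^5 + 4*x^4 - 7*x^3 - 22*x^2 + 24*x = (x - 1)*(x^4 + 5*x^3 - 2*x^2 - 24*x) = x*(x - 1)*(x^3 + 5*x^2 - 2*x - 24) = x*(x - 1)*(x + 3)*(x^2 + 2*x - 8) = x*(x - 1)*(x + 3)*(x + 4)*(x - 2)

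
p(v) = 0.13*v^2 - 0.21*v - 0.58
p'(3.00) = 0.57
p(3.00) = -0.04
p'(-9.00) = -2.55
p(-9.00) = 11.84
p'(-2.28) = -0.80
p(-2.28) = 0.57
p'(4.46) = 0.95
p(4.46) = 1.07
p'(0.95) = 0.04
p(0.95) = -0.66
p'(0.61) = -0.05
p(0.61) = -0.66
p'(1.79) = 0.26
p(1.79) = -0.54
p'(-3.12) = -1.02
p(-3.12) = 1.34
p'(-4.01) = -1.25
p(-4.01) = 2.35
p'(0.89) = 0.02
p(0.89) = -0.66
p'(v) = 0.26*v - 0.21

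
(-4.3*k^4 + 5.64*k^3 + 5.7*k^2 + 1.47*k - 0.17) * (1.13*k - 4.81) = -4.859*k^5 + 27.0562*k^4 - 20.6874*k^3 - 25.7559*k^2 - 7.2628*k + 0.8177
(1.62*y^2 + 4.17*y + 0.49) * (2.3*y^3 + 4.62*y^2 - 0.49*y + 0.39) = 3.726*y^5 + 17.0754*y^4 + 19.5986*y^3 + 0.8523*y^2 + 1.3862*y + 0.1911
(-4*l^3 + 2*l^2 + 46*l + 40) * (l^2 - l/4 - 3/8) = -4*l^5 + 3*l^4 + 47*l^3 + 111*l^2/4 - 109*l/4 - 15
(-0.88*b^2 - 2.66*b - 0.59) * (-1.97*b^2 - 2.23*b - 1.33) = 1.7336*b^4 + 7.2026*b^3 + 8.2645*b^2 + 4.8535*b + 0.7847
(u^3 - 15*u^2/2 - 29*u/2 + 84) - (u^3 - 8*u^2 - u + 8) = u^2/2 - 27*u/2 + 76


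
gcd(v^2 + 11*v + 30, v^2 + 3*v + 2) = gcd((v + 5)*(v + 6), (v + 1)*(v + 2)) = 1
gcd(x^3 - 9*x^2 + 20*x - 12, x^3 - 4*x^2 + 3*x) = x - 1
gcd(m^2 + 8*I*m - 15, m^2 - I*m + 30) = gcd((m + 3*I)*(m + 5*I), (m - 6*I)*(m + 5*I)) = m + 5*I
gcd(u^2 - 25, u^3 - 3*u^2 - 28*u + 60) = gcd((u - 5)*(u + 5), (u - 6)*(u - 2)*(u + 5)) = u + 5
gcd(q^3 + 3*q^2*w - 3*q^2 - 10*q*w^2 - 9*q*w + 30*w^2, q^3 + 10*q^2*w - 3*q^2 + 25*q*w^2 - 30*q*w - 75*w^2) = q^2 + 5*q*w - 3*q - 15*w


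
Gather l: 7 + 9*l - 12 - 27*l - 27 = -18*l - 32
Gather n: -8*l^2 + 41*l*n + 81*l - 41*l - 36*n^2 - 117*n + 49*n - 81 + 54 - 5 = -8*l^2 + 40*l - 36*n^2 + n*(41*l - 68) - 32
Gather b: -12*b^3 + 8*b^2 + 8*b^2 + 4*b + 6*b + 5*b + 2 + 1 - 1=-12*b^3 + 16*b^2 + 15*b + 2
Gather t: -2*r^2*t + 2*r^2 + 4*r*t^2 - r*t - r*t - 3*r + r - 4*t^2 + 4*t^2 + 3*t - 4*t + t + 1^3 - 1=2*r^2 + 4*r*t^2 - 2*r + t*(-2*r^2 - 2*r)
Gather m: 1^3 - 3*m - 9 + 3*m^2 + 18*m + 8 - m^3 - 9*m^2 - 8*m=-m^3 - 6*m^2 + 7*m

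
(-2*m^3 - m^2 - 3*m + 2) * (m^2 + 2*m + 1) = -2*m^5 - 5*m^4 - 7*m^3 - 5*m^2 + m + 2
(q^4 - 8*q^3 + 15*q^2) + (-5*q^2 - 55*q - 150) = q^4 - 8*q^3 + 10*q^2 - 55*q - 150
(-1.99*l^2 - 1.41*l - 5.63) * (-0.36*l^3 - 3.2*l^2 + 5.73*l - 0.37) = 0.7164*l^5 + 6.8756*l^4 - 4.8639*l^3 + 10.673*l^2 - 31.7382*l + 2.0831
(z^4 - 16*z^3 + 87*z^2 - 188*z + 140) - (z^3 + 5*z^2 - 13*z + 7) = z^4 - 17*z^3 + 82*z^2 - 175*z + 133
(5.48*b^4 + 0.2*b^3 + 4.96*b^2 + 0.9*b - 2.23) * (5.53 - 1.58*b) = -8.6584*b^5 + 29.9884*b^4 - 6.7308*b^3 + 26.0068*b^2 + 8.5004*b - 12.3319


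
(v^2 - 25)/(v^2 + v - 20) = (v - 5)/(v - 4)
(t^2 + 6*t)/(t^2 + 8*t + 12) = t/(t + 2)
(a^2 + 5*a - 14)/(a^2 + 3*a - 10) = (a + 7)/(a + 5)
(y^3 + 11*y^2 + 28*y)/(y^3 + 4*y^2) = (y + 7)/y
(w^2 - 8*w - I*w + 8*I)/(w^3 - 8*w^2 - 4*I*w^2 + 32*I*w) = (w - I)/(w*(w - 4*I))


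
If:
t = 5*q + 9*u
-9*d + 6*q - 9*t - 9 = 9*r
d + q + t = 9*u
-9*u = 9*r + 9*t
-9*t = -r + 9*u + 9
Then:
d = -981/925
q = 327/1850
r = 9/10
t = -267/370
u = -33/185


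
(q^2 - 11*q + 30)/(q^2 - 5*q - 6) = (q - 5)/(q + 1)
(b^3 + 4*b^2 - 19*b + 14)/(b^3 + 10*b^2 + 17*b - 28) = (b - 2)/(b + 4)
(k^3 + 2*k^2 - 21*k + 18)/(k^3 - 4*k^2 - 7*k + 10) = (k^2 + 3*k - 18)/(k^2 - 3*k - 10)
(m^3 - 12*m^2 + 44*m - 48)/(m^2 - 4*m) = m - 8 + 12/m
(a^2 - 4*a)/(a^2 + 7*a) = (a - 4)/(a + 7)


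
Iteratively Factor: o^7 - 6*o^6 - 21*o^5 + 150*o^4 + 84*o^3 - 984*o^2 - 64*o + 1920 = (o - 3)*(o^6 - 3*o^5 - 30*o^4 + 60*o^3 + 264*o^2 - 192*o - 640) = (o - 4)*(o - 3)*(o^5 + o^4 - 26*o^3 - 44*o^2 + 88*o + 160) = (o - 4)*(o - 3)*(o + 2)*(o^4 - o^3 - 24*o^2 + 4*o + 80) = (o - 4)*(o - 3)*(o - 2)*(o + 2)*(o^3 + o^2 - 22*o - 40) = (o - 5)*(o - 4)*(o - 3)*(o - 2)*(o + 2)*(o^2 + 6*o + 8) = (o - 5)*(o - 4)*(o - 3)*(o - 2)*(o + 2)*(o + 4)*(o + 2)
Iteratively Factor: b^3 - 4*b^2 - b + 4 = (b - 1)*(b^2 - 3*b - 4) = (b - 4)*(b - 1)*(b + 1)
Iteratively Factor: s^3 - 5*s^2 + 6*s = (s)*(s^2 - 5*s + 6) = s*(s - 2)*(s - 3)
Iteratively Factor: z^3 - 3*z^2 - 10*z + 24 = (z + 3)*(z^2 - 6*z + 8) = (z - 4)*(z + 3)*(z - 2)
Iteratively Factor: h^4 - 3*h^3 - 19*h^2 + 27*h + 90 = (h + 2)*(h^3 - 5*h^2 - 9*h + 45) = (h - 3)*(h + 2)*(h^2 - 2*h - 15) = (h - 3)*(h + 2)*(h + 3)*(h - 5)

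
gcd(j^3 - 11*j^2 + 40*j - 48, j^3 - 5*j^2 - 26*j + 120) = j - 4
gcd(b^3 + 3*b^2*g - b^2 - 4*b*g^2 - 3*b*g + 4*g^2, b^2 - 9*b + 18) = 1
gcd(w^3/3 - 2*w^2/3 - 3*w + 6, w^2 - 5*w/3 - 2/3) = w - 2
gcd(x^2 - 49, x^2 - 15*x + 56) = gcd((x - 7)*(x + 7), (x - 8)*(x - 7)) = x - 7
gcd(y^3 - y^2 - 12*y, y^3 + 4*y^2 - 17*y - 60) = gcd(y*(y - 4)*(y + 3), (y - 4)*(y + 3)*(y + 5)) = y^2 - y - 12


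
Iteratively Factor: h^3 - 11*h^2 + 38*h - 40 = (h - 4)*(h^2 - 7*h + 10) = (h - 4)*(h - 2)*(h - 5)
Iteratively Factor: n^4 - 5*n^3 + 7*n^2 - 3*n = (n - 1)*(n^3 - 4*n^2 + 3*n) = n*(n - 1)*(n^2 - 4*n + 3) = n*(n - 1)^2*(n - 3)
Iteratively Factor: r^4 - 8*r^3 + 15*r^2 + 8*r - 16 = (r - 4)*(r^3 - 4*r^2 - r + 4) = (r - 4)^2*(r^2 - 1) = (r - 4)^2*(r - 1)*(r + 1)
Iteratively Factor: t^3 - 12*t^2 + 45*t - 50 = (t - 2)*(t^2 - 10*t + 25) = (t - 5)*(t - 2)*(t - 5)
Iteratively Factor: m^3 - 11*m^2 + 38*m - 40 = (m - 5)*(m^2 - 6*m + 8) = (m - 5)*(m - 4)*(m - 2)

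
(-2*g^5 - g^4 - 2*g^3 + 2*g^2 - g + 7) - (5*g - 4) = -2*g^5 - g^4 - 2*g^3 + 2*g^2 - 6*g + 11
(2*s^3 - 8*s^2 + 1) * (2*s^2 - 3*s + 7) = 4*s^5 - 22*s^4 + 38*s^3 - 54*s^2 - 3*s + 7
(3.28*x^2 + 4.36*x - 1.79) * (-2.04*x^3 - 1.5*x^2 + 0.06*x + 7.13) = -6.6912*x^5 - 13.8144*x^4 - 2.6916*x^3 + 26.333*x^2 + 30.9794*x - 12.7627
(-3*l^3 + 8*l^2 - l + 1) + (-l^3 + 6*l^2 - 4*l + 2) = -4*l^3 + 14*l^2 - 5*l + 3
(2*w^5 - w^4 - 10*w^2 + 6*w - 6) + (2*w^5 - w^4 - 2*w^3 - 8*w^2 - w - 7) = 4*w^5 - 2*w^4 - 2*w^3 - 18*w^2 + 5*w - 13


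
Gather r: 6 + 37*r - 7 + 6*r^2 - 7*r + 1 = 6*r^2 + 30*r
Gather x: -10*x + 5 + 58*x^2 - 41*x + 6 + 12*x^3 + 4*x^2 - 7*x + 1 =12*x^3 + 62*x^2 - 58*x + 12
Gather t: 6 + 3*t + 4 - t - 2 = 2*t + 8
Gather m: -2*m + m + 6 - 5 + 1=2 - m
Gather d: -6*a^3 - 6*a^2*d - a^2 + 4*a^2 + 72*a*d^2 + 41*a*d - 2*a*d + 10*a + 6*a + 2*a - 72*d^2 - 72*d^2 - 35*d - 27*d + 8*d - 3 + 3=-6*a^3 + 3*a^2 + 18*a + d^2*(72*a - 144) + d*(-6*a^2 + 39*a - 54)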